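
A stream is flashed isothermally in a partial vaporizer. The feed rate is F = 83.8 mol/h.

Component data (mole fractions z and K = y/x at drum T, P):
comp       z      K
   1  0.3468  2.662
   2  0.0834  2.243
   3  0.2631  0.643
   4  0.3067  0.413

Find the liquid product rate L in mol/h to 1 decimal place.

L = 40.6 mol/h

Newton iteration, β⁰ = 0.4:
  β = 0.4000: g = 0.07061, g' = -0.6292 → β = 0.5122
  β = 0.5122: g = 0.00230, g' = -0.5939 → β = 0.5161
Converged at β = 0.5161.
Then V = β·F = 0.5161·83.8 = 43.2 mol/h and L = F − V = 40.6 mol/h.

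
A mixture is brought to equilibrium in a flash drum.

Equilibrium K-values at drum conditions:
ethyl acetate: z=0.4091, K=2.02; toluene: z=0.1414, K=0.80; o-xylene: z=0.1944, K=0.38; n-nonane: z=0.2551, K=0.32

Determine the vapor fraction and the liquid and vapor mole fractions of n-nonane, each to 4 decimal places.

Material balance + equilibrium reduce to Σ zᵢ(Kᵢ−1)/(1+ψ(Kᵢ−1)) = 0.
Feasibility: ΣzᵢKᵢ = 1.0950, Σzᵢ/Kᵢ = 1.6880 — both > 1, two phases present.
Newton iteration, ψ⁰ = 0.5:
  ψ = 0.5000: g = -0.19259, g' = -0.6214 → ψ = 0.1901
  ψ = 0.1901: g = -0.01573, g' = -0.5563 → ψ = 0.1618
  ψ = 0.1618: g = 0.00006, g' = -0.5609 → ψ = 0.1619
Converged at ψ = 0.1619.
Compositions from xᵢ = zᵢ/(1+ψ(Kᵢ−1)), yᵢ = Kᵢxᵢ:
  ethyl acetate: x = 0.3511, y = 0.7092
  toluene: x = 0.1461, y = 0.1169
  o-xylene: x = 0.2161, y = 0.0821
  n-nonane: x = 0.2867, y = 0.0917

ψ = 0.1619, x_n-nonane = 0.2867, y_n-nonane = 0.0917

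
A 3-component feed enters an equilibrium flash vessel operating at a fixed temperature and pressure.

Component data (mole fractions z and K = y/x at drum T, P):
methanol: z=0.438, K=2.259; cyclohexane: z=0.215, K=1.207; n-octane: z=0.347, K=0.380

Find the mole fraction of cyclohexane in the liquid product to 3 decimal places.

Rachford–Rice: g(V/F) = Σ zᵢ(Kᵢ−1)/(1+V/F(Kᵢ−1)) = 0.
g(0) = ΣzᵢKᵢ − 1 = 0.381 and g(1) = 1 − Σzᵢ/Kᵢ = -0.285, so a root lies in (0, 1).
Iterate (Newton) starting at V/F = 0.42:
  V/F = 0.420: g = 0.1108, g' = -0.549 → V/F = 0.622
  V/F = 0.622: g = -0.0014, g' = -0.579 → V/F = 0.619
Converged at V/F = 0.619.
Compositions from xᵢ = zᵢ/(1+V/F(Kᵢ−1)), yᵢ = Kᵢxᵢ:
  methanol: x = 0.246, y = 0.556
  cyclohexane: x = 0.191, y = 0.230
  n-octane: x = 0.563, y = 0.214

x_cyclohexane = 0.191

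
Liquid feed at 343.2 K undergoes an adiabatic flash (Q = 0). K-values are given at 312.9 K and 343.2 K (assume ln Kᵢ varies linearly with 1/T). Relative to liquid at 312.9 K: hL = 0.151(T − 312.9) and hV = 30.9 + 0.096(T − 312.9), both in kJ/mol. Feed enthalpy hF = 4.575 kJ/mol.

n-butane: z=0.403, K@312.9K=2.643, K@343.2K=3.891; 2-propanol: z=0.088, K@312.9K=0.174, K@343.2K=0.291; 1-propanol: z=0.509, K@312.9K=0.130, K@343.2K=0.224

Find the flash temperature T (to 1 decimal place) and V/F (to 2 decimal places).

Adiabatic flash: solve Rachford–Rice at each trial T, then check hF = ψ·hV(T) + (1−ψ)·hL(T).
  T = 312.9 K: K = (2.643, 0.174, 0.130), RR gives ψ = 0.103, H_out = 3.193 kJ/mol
  T = 343.2 K: K = (3.891, 0.291, 0.224), RR gives ψ = 0.319, H_out = 13.911 kJ/mol
  T = 328.0 K: K = (3.234, 0.228, 0.173), RR gives ψ = 0.225, H_out = 9.032 kJ/mol
  T = 320.4 K: K = (2.928, 0.199, 0.150), RR gives ψ = 0.169, H_out = 6.275 kJ/mol
  T = 316.6 K: K = (2.782, 0.186, 0.140), RR gives ψ = 0.137, H_out = 4.768 kJ/mol
  T = 314.8 K: K = (2.714, 0.180, 0.135), RR gives ψ = 0.121, H_out = 4.017 kJ/mol
Linear interpolation between T = 314.8 (H_out = 4.017) and T = 316.6 (H_out = 4.768) on hF = 4.575 gives T ≈ 316.1 K, at which ψ = 0.13.

T = 316.1 K, V/F = 0.13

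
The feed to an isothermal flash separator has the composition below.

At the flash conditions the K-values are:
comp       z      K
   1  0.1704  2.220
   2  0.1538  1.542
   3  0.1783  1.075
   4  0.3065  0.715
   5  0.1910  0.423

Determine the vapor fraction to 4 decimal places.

Rachford–Rice: g(ψ) = Σ zᵢ(Kᵢ−1)/(1+ψ(Kᵢ−1)) = 0.
Check two-phase: ΣzᵢKᵢ = 1.1071 > 1 and Σzᵢ/Kᵢ = 1.2226 > 1, so g(0) = 0.1071 > 0 and g(1) = -0.2226 < 0.
Newton–Raphson from ψ = 0.55:
  ψ = 0.5500: g = -0.06356, g' = -0.2900 → ψ = 0.3308
  ψ = 0.3308: g = -0.00082, g' = -0.2897 → ψ = 0.3280
Converged at ψ = 0.3280.

ψ = 0.3280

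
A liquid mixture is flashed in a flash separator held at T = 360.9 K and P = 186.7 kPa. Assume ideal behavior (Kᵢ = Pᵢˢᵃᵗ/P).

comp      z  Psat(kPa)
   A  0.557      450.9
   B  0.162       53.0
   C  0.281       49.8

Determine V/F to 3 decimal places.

Raoult's law: Kᵢ = Pᵢˢᵃᵗ/P = Pᵢˢᵃᵗ/186.7.
  K_A = 450.9/186.7 = 2.41510, K_B = 53.0/186.7 = 0.28388, K_C = 49.8/186.7 = 0.26674
Material balance + equilibrium reduce to Σ zᵢ(Kᵢ−1)/(1+V/F(Kᵢ−1)) = 0.
Check two-phase: ΣzᵢKᵢ = 1.466 > 1 and Σzᵢ/Kᵢ = 1.855 > 1, so g(0) = 0.466 > 0 and g(1) = -0.855 < 0.
Iterate (Newton) starting at V/F = 0.45:
  V/F = 0.450: g = 0.0029, g' = -0.934 → V/F = 0.453
Converged at V/F = 0.453.

V/F = 0.453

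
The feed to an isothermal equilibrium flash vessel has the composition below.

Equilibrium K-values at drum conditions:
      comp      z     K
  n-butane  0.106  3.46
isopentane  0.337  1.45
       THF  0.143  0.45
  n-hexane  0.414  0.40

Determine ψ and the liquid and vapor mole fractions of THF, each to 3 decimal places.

Let ψ = V/F and solve Σ zᵢ(Kᵢ−1)/(1+ψ(Kᵢ−1)) = 0.
Feasibility: ΣzᵢKᵢ = 1.085, Σzᵢ/Kᵢ = 1.616 — both > 1, two phases present.
Iterate (Newton) starting at ψ = 0.43:
  ψ = 0.430: g = -0.1840, g' = -0.544 → ψ = 0.092
  ψ = 0.092: g = 0.0125, g' = -0.705 → ψ = 0.110
Converged at ψ = 0.110.
Compositions from xᵢ = zᵢ/(1+ψ(Kᵢ−1)), yᵢ = Kᵢxᵢ:
  n-butane: x = 0.083, y = 0.289
  isopentane: x = 0.321, y = 0.466
  THF: x = 0.152, y = 0.068
  n-hexane: x = 0.443, y = 0.177

ψ = 0.110, x_THF = 0.152, y_THF = 0.068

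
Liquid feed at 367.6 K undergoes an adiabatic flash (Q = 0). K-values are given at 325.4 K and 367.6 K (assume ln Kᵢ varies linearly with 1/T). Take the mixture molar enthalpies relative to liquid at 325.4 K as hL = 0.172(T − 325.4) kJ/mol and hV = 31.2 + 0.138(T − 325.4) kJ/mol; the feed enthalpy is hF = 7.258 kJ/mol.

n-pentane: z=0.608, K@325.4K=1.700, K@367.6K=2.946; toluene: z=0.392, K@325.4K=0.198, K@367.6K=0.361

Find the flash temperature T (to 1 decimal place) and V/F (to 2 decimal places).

Adiabatic flash: solve Rachford–Rice at each trial T, then check hF = ψ·hV(T) + (1−ψ)·hL(T).
  T = 325.4 K: K = (1.700, 0.198), RR gives ψ = 0.198, H_out = 6.181 kJ/mol
  T = 367.6 K: K = (2.946, 0.361), RR gives ψ = 0.750, H_out = 29.584 kJ/mol
  T = 346.5 K: K = (2.276, 0.272), RR gives ψ = 0.528, H_out = 19.730 kJ/mol
  T = 335.9 K: K = (1.975, 0.233), RR gives ψ = 0.391, H_out = 13.855 kJ/mol
  T = 330.6 K: K = (1.833, 0.215), RR gives ψ = 0.304, H_out = 10.323 kJ/mol
  T = 328.0 K: K = (1.766, 0.206), RR gives ψ = 0.254, H_out = 8.356 kJ/mol
  T = 326.7 K: K = (1.733, 0.202), RR gives ψ = 0.227, H_out = 7.298 kJ/mol
Linear interpolation between T = 325.4 (H_out = 6.181) and T = 326.7 (H_out = 7.298) on hF = 7.258 gives T ≈ 326.7 K, at which ψ = 0.23.

T = 326.7 K, V/F = 0.23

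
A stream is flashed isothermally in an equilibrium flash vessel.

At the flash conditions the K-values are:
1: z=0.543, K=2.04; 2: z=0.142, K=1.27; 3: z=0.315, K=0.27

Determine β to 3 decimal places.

β = 0.562

Material balance + equilibrium reduce to Σ zᵢ(Kᵢ−1)/(1+β(Kᵢ−1)) = 0.
g(0) = ΣzᵢKᵢ − 1 = 0.373 and g(1) = 1 − Σzᵢ/Kᵢ = -0.545, so a root lies in (0, 1).
Iterate (Newton) starting at β = 0.45:
  β = 0.450: g = 0.0764, g' = -0.653 → β = 0.567
  β = 0.567: g = -0.0039, g' = -0.729 → β = 0.562
Converged at β = 0.562.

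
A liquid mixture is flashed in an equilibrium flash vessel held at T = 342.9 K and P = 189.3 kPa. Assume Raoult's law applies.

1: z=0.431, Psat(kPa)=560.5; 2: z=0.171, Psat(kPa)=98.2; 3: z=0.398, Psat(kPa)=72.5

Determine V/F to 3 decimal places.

Raoult's law: Kᵢ = Pᵢˢᵃᵗ/P = Pᵢˢᵃᵗ/189.3.
  K_1 = 560.5/189.3 = 2.96091, K_2 = 98.2/189.3 = 0.51875, K_3 = 72.5/189.3 = 0.38299
Rachford–Rice: g(V/F) = Σ zᵢ(Kᵢ−1)/(1+V/F(Kᵢ−1)) = 0.
Feasibility: ΣzᵢKᵢ = 1.517, Σzᵢ/Kᵢ = 1.514 — both > 1, two phases present.
Newton–Raphson from V/F = 0.43:
  V/F = 0.430: g = 0.0205, g' = -0.831 → V/F = 0.455
Converged at V/F = 0.455.

V/F = 0.455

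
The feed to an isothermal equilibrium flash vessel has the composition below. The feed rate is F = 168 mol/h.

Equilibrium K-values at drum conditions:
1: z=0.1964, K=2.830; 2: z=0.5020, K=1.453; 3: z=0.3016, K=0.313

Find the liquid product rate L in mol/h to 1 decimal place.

Material balance + equilibrium reduce to Σ zᵢ(Kᵢ−1)/(1+ψ(Kᵢ−1)) = 0.
g(0) = ΣzᵢKᵢ − 1 = 0.3796 and g(1) = 1 − Σzᵢ/Kᵢ = -0.3785, so a root lies in (0, 1).
Newton–Raphson from ψ = 0.69:
  ψ = 0.6900: g = -0.06184, g' = -0.7028 → ψ = 0.6020
  ψ = 0.6020: g = -0.00364, g' = -0.6264 → ψ = 0.5962
Converged at ψ = 0.5962.
Then V = ψ·F = 0.5962·168 = 100.2 mol/h and L = F − V = 67.8 mol/h.

L = 67.8 mol/h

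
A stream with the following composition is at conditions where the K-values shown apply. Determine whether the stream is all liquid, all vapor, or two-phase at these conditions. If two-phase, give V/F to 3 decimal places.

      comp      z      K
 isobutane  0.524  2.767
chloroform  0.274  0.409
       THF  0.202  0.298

two-phase, V/F = 0.548

ΣzᵢKᵢ = 1.622; Σzᵢ/Kᵢ = 1.537.
Both exceed 1, so a two-phase solution exists.
Let ψ = V/F and solve Σ zᵢ(Kᵢ−1)/(1+ψ(Kᵢ−1)) = 0.
Newton iteration, ψ⁰ = 0.41:
  ψ = 0.410: g = 0.1241, g' = -0.913 → ψ = 0.546
  ψ = 0.546: g = 0.0023, g' = -0.894 → ψ = 0.548
Converged at ψ = 0.548.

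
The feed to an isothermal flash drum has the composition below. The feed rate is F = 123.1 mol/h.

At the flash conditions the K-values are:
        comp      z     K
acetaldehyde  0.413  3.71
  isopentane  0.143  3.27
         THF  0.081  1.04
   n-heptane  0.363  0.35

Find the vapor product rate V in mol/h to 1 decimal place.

V = 96.2 mol/h

Rachford–Rice: g(V/F) = Σ zᵢ(Kᵢ−1)/(1+V/F(Kᵢ−1)) = 0.
g(0) = ΣzᵢKᵢ − 1 = 1.211 and g(1) = 1 − Σzᵢ/Kᵢ = -0.270, so a root lies in (0, 1).
Newton–Raphson from V/F = 0.5:
  V/F = 0.500: g = 0.2809, g' = -1.045 → V/F = 0.769
  V/F = 0.769: g = 0.0128, g' = -1.030 → V/F = 0.781
Converged at V/F = 0.781.
Then V = V/F·F = 0.7811·123.1 = 96.2 mol/h and L = F − V = 26.9 mol/h.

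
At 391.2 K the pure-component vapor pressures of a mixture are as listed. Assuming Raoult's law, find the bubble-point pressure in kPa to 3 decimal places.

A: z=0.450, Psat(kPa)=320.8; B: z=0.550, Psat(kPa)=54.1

At the bubble point ψ → 0, so ΣzᵢKᵢ = 1 with Kᵢ = Pᵢˢᵃᵗ/P ⇒ P = ΣzᵢPᵢˢᵃᵗ.
P = 0.450·320.8 + 0.550·54.1 = 174.115 kPa

Pbub = 174.115 kPa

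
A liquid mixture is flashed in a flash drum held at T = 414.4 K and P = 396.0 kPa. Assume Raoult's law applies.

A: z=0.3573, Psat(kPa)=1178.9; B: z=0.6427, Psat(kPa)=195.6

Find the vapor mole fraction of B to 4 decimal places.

Raoult's law: Kᵢ = Pᵢˢᵃᵗ/P = Pᵢˢᵃᵗ/396.0.
  K_A = 1178.9/396.0 = 2.977020, K_B = 195.6/396.0 = 0.493939
Rachford–Rice: g(ψ) = Σ zᵢ(Kᵢ−1)/(1+ψ(Kᵢ−1)) = 0.
g(0) = ΣzᵢKᵢ − 1 = 0.3811 and g(1) = 1 − Σzᵢ/Kᵢ = -0.4212, so a root lies in (0, 1).
Binary case is linear: z₁(K₁−1)(1+ψ(K₂−1)) + z₂(K₂−1)(1+ψ(K₁−1)) = 0
⇒ ψ = [z₁(K₁−1)+z₂(K₂−1)] / [−(K₁−1)(K₂−1)] = 0.38114/1.00049 = 0.3810
Compositions from xᵢ = zᵢ/(1+ψ(Kᵢ−1)), yᵢ = Kᵢxᵢ:
  A: x = 0.2038, y = 0.6067
  B: x = 0.7962, y = 0.3933

y_B = 0.3933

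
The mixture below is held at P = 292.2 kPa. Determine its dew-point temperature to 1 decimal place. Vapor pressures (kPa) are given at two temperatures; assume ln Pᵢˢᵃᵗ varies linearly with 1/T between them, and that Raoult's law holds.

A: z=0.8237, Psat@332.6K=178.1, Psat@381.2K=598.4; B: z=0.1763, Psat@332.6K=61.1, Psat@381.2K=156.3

T = 365.9 K

Dew-point temperature: Σzᵢ·P/Pᵢˢᵃᵗ(T) = 1. Interpolate ln Pᵢˢᵃᵗ = aᵢ + bᵢ/T.
  T = 332.6 K: ΣzᵢP/Pᵢˢᵃᵗ = 2.1945
  T = 381.2 K: ΣzᵢP/Pᵢˢᵃᵗ = 0.7318
  T = 356.9 K: ΣzᵢP/Pᵢˢᵃᵗ = 1.2180
  T = 369.0 K: ΣzᵢP/Pᵢˢᵃᵗ = 0.9367
  T = 362.9 K: ΣzᵢP/Pᵢˢᵃᵗ = 1.0668
  T = 365.9 K: ΣzᵢP/Pᵢˢᵃᵗ = 1.0002
  T = 367.4 K: ΣzᵢP/Pᵢˢᵃᵗ = 0.9688
Interpolating between 365.9 K and 367.4 K gives T ≈ 365.9 K.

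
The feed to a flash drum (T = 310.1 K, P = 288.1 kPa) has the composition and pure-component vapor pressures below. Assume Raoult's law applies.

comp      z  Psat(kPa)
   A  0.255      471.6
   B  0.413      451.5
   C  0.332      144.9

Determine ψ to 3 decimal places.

ψ = 0.784

Raoult's law: Kᵢ = Pᵢˢᵃᵗ/P = Pᵢˢᵃᵗ/288.1.
  K_A = 471.6/288.1 = 1.63693, K_B = 451.5/288.1 = 1.56716, K_C = 144.9/288.1 = 0.50295
Iterate (Newton) starting at ψ = 0.37:
  ψ = 0.370: g = 0.1228, g' = -0.282 → ψ = 0.806
  ψ = 0.806: g = -0.0073, g' = -0.336 → ψ = 0.784
Converged at ψ = 0.784.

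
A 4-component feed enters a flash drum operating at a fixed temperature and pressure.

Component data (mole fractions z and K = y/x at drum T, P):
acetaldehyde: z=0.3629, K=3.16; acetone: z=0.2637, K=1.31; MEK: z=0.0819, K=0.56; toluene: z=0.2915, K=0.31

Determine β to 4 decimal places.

Let β = V/F and solve Σ zᵢ(Kᵢ−1)/(1+β(Kᵢ−1)) = 0.
Feasibility: ΣzᵢKᵢ = 1.6284, Σzᵢ/Kᵢ = 1.4027 — both > 1, two phases present.
Iterate (Newton) starting at β = 0.46:
  β = 0.4600: g = 0.12489, g' = -0.7682 → β = 0.6226
  β = 0.6226: g = 0.00058, g' = -0.7824 → β = 0.6233
Converged at β = 0.6233.

β = 0.6233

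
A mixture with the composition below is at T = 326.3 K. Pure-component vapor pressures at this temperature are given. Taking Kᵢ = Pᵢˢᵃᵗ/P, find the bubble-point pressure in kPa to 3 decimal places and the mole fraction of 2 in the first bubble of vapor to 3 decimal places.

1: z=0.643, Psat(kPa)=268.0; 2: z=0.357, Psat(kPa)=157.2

Pbub = 228.444 kPa, y_2 = 0.246

At the bubble point ψ → 0, so ΣzᵢKᵢ = 1 with Kᵢ = Pᵢˢᵃᵗ/P ⇒ P = ΣzᵢPᵢˢᵃᵗ.
P = 0.643·268.0 + 0.357·157.2 = 228.444 kPa
yᵢ = zᵢPᵢˢᵃᵗ/P ⇒ y_2 = 0.357·157.2/228.444 = 0.246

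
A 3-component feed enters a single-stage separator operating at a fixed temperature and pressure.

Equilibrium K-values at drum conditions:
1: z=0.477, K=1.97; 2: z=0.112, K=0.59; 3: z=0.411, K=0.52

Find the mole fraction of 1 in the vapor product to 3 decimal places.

y_1 = 0.639

Material balance + equilibrium reduce to Σ zᵢ(Kᵢ−1)/(1+V/F(Kᵢ−1)) = 0.
g(0) = ΣzᵢKᵢ − 1 = 0.219 and g(1) = 1 − Σzᵢ/Kᵢ = -0.222, so a root lies in (0, 1).
Iterate (Newton) starting at V/F = 0.5:
  V/F = 0.500: g = -0.0058, g' = -0.397 → V/F = 0.485
Converged at V/F = 0.485.
Compositions from xᵢ = zᵢ/(1+V/F(Kᵢ−1)), yᵢ = Kᵢxᵢ:
  1: x = 0.324, y = 0.639
  2: x = 0.140, y = 0.083
  3: x = 0.536, y = 0.279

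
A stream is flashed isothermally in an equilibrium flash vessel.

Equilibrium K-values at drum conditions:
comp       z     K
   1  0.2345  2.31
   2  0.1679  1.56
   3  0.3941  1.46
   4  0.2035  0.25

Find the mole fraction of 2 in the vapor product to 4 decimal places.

Material balance + equilibrium reduce to Σ zᵢ(Kᵢ−1)/(1+ψ(Kᵢ−1)) = 0.
Feasibility: ΣzᵢKᵢ = 1.4299, Σzᵢ/Kᵢ = 1.2931 — both > 1, two phases present.
Newton iteration, ψ⁰ = 0.33:
  ψ = 0.3300: g = 0.24840, g' = -0.4987 → ψ = 0.8281
  ψ = 0.8281: g = -0.05994, g' = -0.9582 → ψ = 0.7656
  ψ = 0.7656: g = -0.00516, g' = -0.8030 → ψ = 0.7591
Converged at ψ = 0.7591.
Compositions from xᵢ = zᵢ/(1+ψ(Kᵢ−1)), yᵢ = Kᵢxᵢ:
  1: x = 0.1176, y = 0.2716
  2: x = 0.1178, y = 0.1838
  3: x = 0.2921, y = 0.4265
  4: x = 0.4725, y = 0.1181

y_2 = 0.1838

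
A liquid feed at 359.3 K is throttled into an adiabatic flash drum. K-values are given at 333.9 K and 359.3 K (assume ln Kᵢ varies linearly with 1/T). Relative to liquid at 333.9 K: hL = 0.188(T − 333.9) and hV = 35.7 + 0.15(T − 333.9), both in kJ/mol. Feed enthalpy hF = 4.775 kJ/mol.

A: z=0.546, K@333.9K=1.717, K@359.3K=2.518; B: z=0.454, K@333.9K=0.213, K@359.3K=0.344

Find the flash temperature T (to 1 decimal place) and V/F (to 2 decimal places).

T = 336.2 K, V/F = 0.12

Adiabatic flash: solve Rachford–Rice at each trial T, then check hF = ψ·hV(T) + (1−ψ)·hL(T).
  T = 333.9 K: K = (1.717, 0.213), RR gives ψ = 0.061, H_out = 2.163 kJ/mol
  T = 359.3 K: K = (2.518, 0.344), RR gives ψ = 0.533, H_out = 23.297 kJ/mol
  T = 346.6 K: K = (2.094, 0.273), RR gives ψ = 0.336, H_out = 14.224 kJ/mol
  T = 340.2 K: K = (1.898, 0.241), RR gives ψ = 0.214, H_out = 8.786 kJ/mol
  T = 337.0 K: K = (1.805, 0.227), RR gives ψ = 0.142, H_out = 5.632 kJ/mol
  T = 335.4 K: K = (1.759, 0.220), RR gives ψ = 0.102, H_out = 3.901 kJ/mol
Linear interpolation between T = 335.4 (H_out = 3.901) and T = 337.0 (H_out = 5.632) on hF = 4.775 gives T ≈ 336.2 K, at which ψ = 0.12.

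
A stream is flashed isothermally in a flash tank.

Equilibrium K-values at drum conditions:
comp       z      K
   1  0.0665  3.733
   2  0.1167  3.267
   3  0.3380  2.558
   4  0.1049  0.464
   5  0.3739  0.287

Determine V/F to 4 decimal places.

V/F = 0.5057

Rachford–Rice: g(V/F) = Σ zᵢ(Kᵢ−1)/(1+V/F(Kᵢ−1)) = 0.
Feasibility: ΣzᵢKᵢ = 1.6501, Σzᵢ/Kᵢ = 1.7145 — both > 1, two phases present.
Iterate (Newton) starting at V/F = 0.5:
  V/F = 0.5000: g = 0.00572, g' = -0.9950 → V/F = 0.5057
Converged at V/F = 0.5057.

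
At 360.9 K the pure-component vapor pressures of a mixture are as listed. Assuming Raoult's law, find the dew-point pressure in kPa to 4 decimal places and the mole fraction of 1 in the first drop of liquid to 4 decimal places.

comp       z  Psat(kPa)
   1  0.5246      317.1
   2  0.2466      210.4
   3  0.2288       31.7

At the dew point ψ → 1, so Σzᵢ/Kᵢ = 1 with Kᵢ = Pᵢˢᵃᵗ/P ⇒ 1/P = Σzᵢ/Pᵢˢᵃᵗ.
1/P = 0.5246/317.1 + 0.2466/210.4 + 0.2288/31.7 = 0.0100441 ⇒ P = 99.5611 kPa
xᵢ = zᵢP/Pᵢˢᵃᵗ ⇒ x_1 = 0.5246·99.5611/317.1 = 0.1647

Pdew = 99.5611 kPa, x_1 = 0.1647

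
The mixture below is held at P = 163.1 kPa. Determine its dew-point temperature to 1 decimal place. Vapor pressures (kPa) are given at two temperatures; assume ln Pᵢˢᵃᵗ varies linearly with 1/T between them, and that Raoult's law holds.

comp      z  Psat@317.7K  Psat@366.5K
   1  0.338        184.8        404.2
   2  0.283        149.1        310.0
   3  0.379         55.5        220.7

T = 339.3 K

Dew-point temperature: Σzᵢ·P/Pᵢˢᵃᵗ(T) = 1. Interpolate ln Pᵢˢᵃᵗ = aᵢ + bᵢ/T.
  T = 317.7 K: ΣzᵢP/Pᵢˢᵃᵗ = 1.7217
  T = 366.5 K: ΣzᵢP/Pᵢˢᵃᵗ = 0.5654
  T = 342.1 K: ΣzᵢP/Pᵢˢᵃᵗ = 0.9370
  T = 329.9 K: ΣzᵢP/Pᵢˢᵃᵗ = 1.2517
  T = 336.0 K: ΣzᵢP/Pᵢˢᵃᵗ = 1.0793
  T = 339.1 K: ΣzᵢP/Pᵢˢᵃᵗ = 1.0037
  T = 340.6 K: ΣzᵢP/Pᵢˢᵃᵗ = 0.9696
Interpolating between 339.1 K and 340.6 K gives T ≈ 339.3 K.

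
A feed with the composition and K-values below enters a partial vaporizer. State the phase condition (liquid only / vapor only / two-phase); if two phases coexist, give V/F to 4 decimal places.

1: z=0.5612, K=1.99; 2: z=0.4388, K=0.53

ΣzᵢKᵢ = 1.3494; Σzᵢ/Kᵢ = 1.1099.
Both exceed 1, so a two-phase solution exists.
Material balance + equilibrium reduce to Σ zᵢ(Kᵢ−1)/(1+ψ(Kᵢ−1)) = 0.
Binary case is linear: z₁(K₁−1)(1+ψ(K₂−1)) + z₂(K₂−1)(1+ψ(K₁−1)) = 0
⇒ ψ = [z₁(K₁−1)+z₂(K₂−1)] / [−(K₁−1)(K₂−1)] = 0.34935/0.46530 = 0.7508

two-phase, V/F = 0.7508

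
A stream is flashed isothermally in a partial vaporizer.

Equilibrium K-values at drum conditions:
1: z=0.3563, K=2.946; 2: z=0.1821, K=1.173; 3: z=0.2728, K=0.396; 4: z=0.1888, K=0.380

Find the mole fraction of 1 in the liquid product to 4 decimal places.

x_1 = 0.1872

Let β = V/F and solve Σ zᵢ(Kᵢ−1)/(1+β(Kᵢ−1)) = 0.
Feasibility: ΣzᵢKᵢ = 1.4430, Σzᵢ/Kᵢ = 1.4619 — both > 1, two phases present.
Newton iteration, β⁰ = 0.64:
  β = 0.6400: g = -0.12551, g' = -0.7360 → β = 0.4695
  β = 0.4695: g = -0.00362, g' = -0.7114 → β = 0.4644
Converged at β = 0.4644.
Compositions from xᵢ = zᵢ/(1+β(Kᵢ−1)), yᵢ = Kᵢxᵢ:
  1: x = 0.1872, y = 0.5514
  2: x = 0.1686, y = 0.1977
  3: x = 0.3791, y = 0.1501
  4: x = 0.2651, y = 0.1008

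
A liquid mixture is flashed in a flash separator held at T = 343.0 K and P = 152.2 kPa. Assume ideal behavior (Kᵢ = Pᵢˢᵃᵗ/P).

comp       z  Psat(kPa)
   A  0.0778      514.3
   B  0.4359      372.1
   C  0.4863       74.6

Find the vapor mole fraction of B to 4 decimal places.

y_B = 0.5318

Raoult's law: Kᵢ = Pᵢˢᵃᵗ/P = Pᵢˢᵃᵗ/152.2.
  K_A = 514.3/152.2 = 3.379106, K_B = 372.1/152.2 = 2.444809, K_C = 74.6/152.2 = 0.490145
Iterate (Newton) starting at ψ = 0.6:
  ψ = 0.6000: g = 0.05638, g' = -0.5982 → ψ = 0.6942
  ψ = 0.6942: g = 0.00043, g' = -0.5923 → ψ = 0.6950
Converged at ψ = 0.6950.
Compositions from xᵢ = zᵢ/(1+ψ(Kᵢ−1)), yᵢ = Kᵢxᵢ:
  A: x = 0.0293, y = 0.0991
  B: x = 0.2175, y = 0.5318
  C: x = 0.7532, y = 0.3692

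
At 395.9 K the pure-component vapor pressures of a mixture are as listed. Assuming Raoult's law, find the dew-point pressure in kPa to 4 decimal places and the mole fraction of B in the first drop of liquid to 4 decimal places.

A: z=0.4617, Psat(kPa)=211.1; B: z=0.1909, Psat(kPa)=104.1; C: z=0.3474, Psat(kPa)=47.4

At the dew point ψ → 1, so Σzᵢ/Kᵢ = 1 with Kᵢ = Pᵢˢᵃᵗ/P ⇒ 1/P = Σzᵢ/Pᵢˢᵃᵗ.
1/P = 0.4617/211.1 + 0.1909/104.1 + 0.3474/47.4 = 0.0113500 ⇒ P = 88.1054 kPa
xᵢ = zᵢP/Pᵢˢᵃᵗ ⇒ x_B = 0.1909·88.1054/104.1 = 0.1616

Pdew = 88.1054 kPa, x_B = 0.1616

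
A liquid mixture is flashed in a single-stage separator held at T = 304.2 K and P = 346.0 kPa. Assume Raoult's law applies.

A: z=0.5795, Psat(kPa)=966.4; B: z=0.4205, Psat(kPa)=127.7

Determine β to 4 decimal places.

Raoult's law: Kᵢ = Pᵢˢᵃᵗ/P = Pᵢˢᵃᵗ/346.0.
  K_A = 966.4/346.0 = 2.793064, K_B = 127.7/346.0 = 0.369075
Binary case is linear: z₁(K₁−1)(1+β(K₂−1)) + z₂(K₂−1)(1+β(K₁−1)) = 0
⇒ β = [z₁(K₁−1)+z₂(K₂−1)] / [−(K₁−1)(K₂−1)] = 0.77378/1.13129 = 0.6840

β = 0.6840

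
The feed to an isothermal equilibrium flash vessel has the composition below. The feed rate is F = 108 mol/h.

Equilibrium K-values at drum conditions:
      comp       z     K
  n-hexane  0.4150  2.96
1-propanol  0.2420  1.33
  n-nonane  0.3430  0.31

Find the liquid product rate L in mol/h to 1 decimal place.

L = 38.5 mol/h

Rachford–Rice: g(β) = Σ zᵢ(Kᵢ−1)/(1+β(Kᵢ−1)) = 0.
Feasibility: ΣzᵢKᵢ = 1.6566, Σzᵢ/Kᵢ = 1.4286 — both > 1, two phases present.
Iterate (Newton) starting at β = 0.5:
  β = 0.5000: g = 0.11803, g' = -0.8067 → β = 0.6463
  β = 0.6463: g = -0.00251, g' = -0.8602 → β = 0.6434
Converged at β = 0.6434.
Then V = β·F = 0.6434·108 = 69.5 mol/h and L = F − V = 38.5 mol/h.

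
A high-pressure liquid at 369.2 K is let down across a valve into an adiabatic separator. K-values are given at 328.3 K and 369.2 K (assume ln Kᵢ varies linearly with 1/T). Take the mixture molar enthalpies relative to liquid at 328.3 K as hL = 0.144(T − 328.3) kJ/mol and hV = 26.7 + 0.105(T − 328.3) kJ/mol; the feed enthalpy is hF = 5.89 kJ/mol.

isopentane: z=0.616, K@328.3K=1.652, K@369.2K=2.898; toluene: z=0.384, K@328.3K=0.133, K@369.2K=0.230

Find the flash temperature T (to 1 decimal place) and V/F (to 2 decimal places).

Adiabatic flash: solve Rachford–Rice at each trial T, then check hF = ψ·hV(T) + (1−ψ)·hL(T).
  T = 328.3 K: K = (1.652, 0.133), RR gives ψ = 0.122, H_out = 3.245 kJ/mol
  T = 369.2 K: K = (2.898, 0.230), RR gives ψ = 0.598, H_out = 20.894 kJ/mol
  T = 348.8 K: K = (2.226, 0.178), RR gives ψ = 0.436, H_out = 14.245 kJ/mol
  T = 338.6 K: K = (1.928, 0.155), RR gives ψ = 0.315, H_out = 9.759 kJ/mol
  T = 333.5 K: K = (1.788, 0.144), RR gives ψ = 0.232, H_out = 6.897 kJ/mol
  T = 330.9 K: K = (1.719, 0.138), RR gives ψ = 0.181, H_out = 5.186 kJ/mol
  T = 332.2 K: K = (1.753, 0.141), RR gives ψ = 0.207, H_out = 6.067 kJ/mol
Linear interpolation between T = 330.9 (H_out = 5.186) and T = 332.2 (H_out = 6.067) on hF = 5.89 gives T ≈ 331.9 K, at which ψ = 0.20.

T = 331.9 K, V/F = 0.20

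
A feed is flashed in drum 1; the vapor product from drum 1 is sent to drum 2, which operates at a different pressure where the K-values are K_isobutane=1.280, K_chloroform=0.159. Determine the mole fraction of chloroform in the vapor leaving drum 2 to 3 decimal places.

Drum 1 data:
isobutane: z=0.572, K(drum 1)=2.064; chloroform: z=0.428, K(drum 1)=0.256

Drum 1:
Binary case is linear: z₁(K₁−1)(1+ψ₁(K₂−1)) + z₂(K₂−1)(1+ψ₁(K₁−1)) = 0
⇒ ψ₁ = [z₁(K₁−1)+z₂(K₂−1)] / [−(K₁−1)(K₂−1)] = 0.2902/0.7916 = 0.367
Drum-1 compositions:
  isobutane: x = 0.412, y = 0.849
  chloroform: x = 0.588, y = 0.151
Drum-2 feed = drum-1 vapor: z₂ = (0.8493, 0.1507).
Drum 2:
Rachford–Rice: g(ψ₂) = Σ zᵢ(Kᵢ−1)/(1+ψ₂(Kᵢ−1)) = 0.
Check two-phase: ΣzᵢKᵢ = 1.111 > 1 and Σzᵢ/Kᵢ = 1.611 > 1, so g(0) = 0.111 > 0 and g(1) = -0.611 < 0.
Newton iteration, ψ₂⁰ = 0.54:
  ψ₂ = 0.540: g = -0.0255, g' = -0.408 → ψ₂ = 0.477
  ψ₂ = 0.477: g = -0.0019, g' = -0.349 → ψ₂ = 0.472
Converged at ψ₂ = 0.472.
  isobutane: x = 0.750, y = 0.960
  chloroform: x = 0.250, y = 0.040

y_chloroform (drum 2) = 0.040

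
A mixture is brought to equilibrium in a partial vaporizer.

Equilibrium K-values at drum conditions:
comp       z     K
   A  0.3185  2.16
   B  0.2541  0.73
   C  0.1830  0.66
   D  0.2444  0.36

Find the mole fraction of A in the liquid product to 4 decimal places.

x_A = 0.2687

Rachford–Rice: g(ψ) = Σ zᵢ(Kᵢ−1)/(1+ψ(Kᵢ−1)) = 0.
g(0) = ΣzᵢKᵢ − 1 = 0.0822 and g(1) = 1 − Σzᵢ/Kᵢ = -0.4517, so a root lies in (0, 1).
Iterate (Newton) starting at ψ = 0.5:
  ψ = 0.5000: g = -0.15047, g' = -0.4436 → ψ = 0.1608
  ψ = 0.1608: g = -0.00054, g' = -0.4727 → ψ = 0.1597
Converged at ψ = 0.1597.
Compositions from xᵢ = zᵢ/(1+ψ(Kᵢ−1)), yᵢ = Kᵢxᵢ:
  A: x = 0.2687, y = 0.5804
  B: x = 0.2656, y = 0.1939
  C: x = 0.1935, y = 0.1277
  D: x = 0.2722, y = 0.0980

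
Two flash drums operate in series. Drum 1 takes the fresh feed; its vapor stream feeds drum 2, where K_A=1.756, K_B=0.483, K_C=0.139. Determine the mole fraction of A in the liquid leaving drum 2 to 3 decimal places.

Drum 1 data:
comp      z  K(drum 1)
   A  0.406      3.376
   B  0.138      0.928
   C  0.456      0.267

Drum 1:
Material balance + equilibrium reduce to Σ zᵢ(Kᵢ−1)/(1+ψ₁(Kᵢ−1)) = 0.
Check two-phase: ΣzᵢKᵢ = 1.620 > 1 and Σzᵢ/Kᵢ = 1.977 > 1, so g(0) = 0.620 > 0 and g(1) = -0.977 < 0.
Newton–Raphson from ψ₁ = 0.52:
  ψ₁ = 0.520: g = -0.1189, g' = -1.099 → ψ₁ = 0.412
  ψ₁ = 0.412: g = -0.0014, g' = -1.089 → ψ₁ = 0.410
Converged at ψ₁ = 0.410.
Drum-1 compositions:
  A: x = 0.206, y = 0.694
  B: x = 0.142, y = 0.132
  C: x = 0.652, y = 0.174
Drum-2 feed = drum-1 vapor: z₂ = (0.6939, 0.1320, 0.1742).
Drum 2:
Iterate (Newton) starting at ψ₂ = 0.5:
  ψ₂ = 0.500: g = 0.0254, g' = -0.671 → ψ₂ = 0.538
  ψ₂ = 0.538: g = -0.0008, g' = -0.716 → ψ₂ = 0.537
Converged at ψ₂ = 0.537.
  A: x = 0.494, y = 0.867
  B: x = 0.183, y = 0.088
  C: x = 0.324, y = 0.045

x_A (drum 2) = 0.494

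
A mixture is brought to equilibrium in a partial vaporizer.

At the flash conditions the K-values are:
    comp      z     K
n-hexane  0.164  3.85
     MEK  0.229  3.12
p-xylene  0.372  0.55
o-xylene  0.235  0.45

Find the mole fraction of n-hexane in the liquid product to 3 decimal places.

Rachford–Rice: g(ψ) = Σ zᵢ(Kᵢ−1)/(1+ψ(Kᵢ−1)) = 0.
g(0) = ΣzᵢKᵢ − 1 = 0.656 and g(1) = 1 − Σzᵢ/Kᵢ = -0.315, so a root lies in (0, 1).
Newton iteration, ψ⁰ = 0.34:
  ψ = 0.340: g = 0.1629, g' = -0.904 → ψ = 0.520
  ψ = 0.520: g = 0.0195, g' = -0.717 → ψ = 0.547
  ψ = 0.547: g = 0.0002, g' = -0.702 → ψ = 0.548
Converged at ψ = 0.548.
Compositions from xᵢ = zᵢ/(1+ψ(Kᵢ−1)), yᵢ = Kᵢxᵢ:
  n-hexane: x = 0.064, y = 0.247
  MEK: x = 0.106, y = 0.331
  p-xylene: x = 0.494, y = 0.272
  o-xylene: x = 0.336, y = 0.151

x_n-hexane = 0.064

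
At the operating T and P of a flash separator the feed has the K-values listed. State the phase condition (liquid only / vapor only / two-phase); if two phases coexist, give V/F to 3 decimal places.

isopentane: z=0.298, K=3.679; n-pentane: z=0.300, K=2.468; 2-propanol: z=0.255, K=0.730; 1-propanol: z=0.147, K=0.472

ΣzᵢKᵢ = 2.092; Σzᵢ/Kᵢ = 0.863.
Since Σzᵢ/Kᵢ < 1 the mixture is above its dew point — single vapor phase.

vapor only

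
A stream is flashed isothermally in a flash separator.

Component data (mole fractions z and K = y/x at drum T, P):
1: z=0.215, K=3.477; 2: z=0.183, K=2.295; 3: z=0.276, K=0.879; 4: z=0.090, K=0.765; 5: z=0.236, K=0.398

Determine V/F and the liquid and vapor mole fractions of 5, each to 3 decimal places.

Newton iteration, V/F⁰ = 0.61:
  V/F = 0.610: g = 0.0592, g' = -0.530 → V/F = 0.722
Converged at V/F = 0.722.
Compositions from xᵢ = zᵢ/(1+V/F(Kᵢ−1)), yᵢ = Kᵢxᵢ:
  1: x = 0.077, y = 0.268
  2: x = 0.095, y = 0.217
  3: x = 0.302, y = 0.266
  4: x = 0.108, y = 0.083
  5: x = 0.418, y = 0.166

V/F = 0.722, x_5 = 0.418, y_5 = 0.166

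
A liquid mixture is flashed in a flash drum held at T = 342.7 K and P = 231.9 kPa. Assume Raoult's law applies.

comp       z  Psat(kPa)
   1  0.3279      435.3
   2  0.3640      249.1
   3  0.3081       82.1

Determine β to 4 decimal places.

β = 0.3202

Raoult's law: Kᵢ = Pᵢˢᵃᵗ/P = Pᵢˢᵃᵗ/231.9.
  K_1 = 435.3/231.9 = 1.877102, K_2 = 249.1/231.9 = 1.074170, K_3 = 82.1/231.9 = 0.354032
Newton iteration, β⁰ = 0.4:
  β = 0.4000: g = -0.02924, g' = -0.3739 → β = 0.3218
  β = 0.3218: g = -0.00059, g' = -0.3602 → β = 0.3202
Converged at β = 0.3202.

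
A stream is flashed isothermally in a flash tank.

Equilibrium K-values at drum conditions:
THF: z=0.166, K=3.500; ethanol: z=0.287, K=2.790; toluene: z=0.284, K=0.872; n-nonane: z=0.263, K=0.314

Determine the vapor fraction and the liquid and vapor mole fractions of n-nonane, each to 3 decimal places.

ψ = 0.690, x_n-nonane = 0.499, y_n-nonane = 0.157

Material balance + equilibrium reduce to Σ zᵢ(Kᵢ−1)/(1+ψ(Kᵢ−1)) = 0.
Check two-phase: ΣzᵢKᵢ = 1.712 > 1 and Σzᵢ/Kᵢ = 1.314 > 1, so g(0) = 0.712 > 0 and g(1) = -0.314 < 0.
Newton iteration, ψ⁰ = 0.5:
  ψ = 0.500: g = 0.1421, g' = -0.753 → ψ = 0.689
  ψ = 0.689: g = 0.0007, g' = -0.775 → ψ = 0.690
Converged at ψ = 0.690.
Compositions from xᵢ = zᵢ/(1+ψ(Kᵢ−1)), yᵢ = Kᵢxᵢ:
  THF: x = 0.061, y = 0.213
  ethanol: x = 0.128, y = 0.358
  toluene: x = 0.311, y = 0.272
  n-nonane: x = 0.499, y = 0.157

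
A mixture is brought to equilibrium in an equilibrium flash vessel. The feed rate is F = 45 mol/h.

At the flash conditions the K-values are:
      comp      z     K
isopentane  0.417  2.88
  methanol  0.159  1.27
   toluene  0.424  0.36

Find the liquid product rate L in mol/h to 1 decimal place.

Newton iteration, ψ⁰ = 0.52:
  ψ = 0.520: g = 0.0273, g' = -0.776 → ψ = 0.555
Converged at ψ = 0.555.
Then V = ψ·F = 0.5552·45 = 25.0 mol/h and L = F − V = 20.0 mol/h.

L = 20.0 mol/h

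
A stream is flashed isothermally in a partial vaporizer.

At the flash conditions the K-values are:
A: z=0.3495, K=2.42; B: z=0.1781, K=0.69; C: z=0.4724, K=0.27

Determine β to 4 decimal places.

Material balance + equilibrium reduce to Σ zᵢ(Kᵢ−1)/(1+β(Kᵢ−1)) = 0.
Check two-phase: ΣzᵢKᵢ = 1.0962 > 1 and Σzᵢ/Kᵢ = 2.1522 > 1, so g(0) = 0.0962 > 0 and g(1) = -1.1522 < 0.
Newton iteration, β⁰ = 0.5:
  β = 0.5000: g = -0.31818, g' = -0.8893 → β = 0.1422
  β = 0.1422: g = -0.02965, g' = -0.8200 → β = 0.1061
  β = 0.1061: g = 0.00045, g' = -0.8464 → β = 0.1066
Converged at β = 0.1066.

β = 0.1066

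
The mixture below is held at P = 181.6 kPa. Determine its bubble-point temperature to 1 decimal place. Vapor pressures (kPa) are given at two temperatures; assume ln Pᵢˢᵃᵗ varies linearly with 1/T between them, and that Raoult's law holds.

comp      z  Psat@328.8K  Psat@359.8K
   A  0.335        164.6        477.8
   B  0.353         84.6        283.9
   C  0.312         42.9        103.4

Bubble-point temperature: ΣzᵢPᵢˢᵃᵗ(T) = P. Interpolate ln Pᵢˢᵃᵗ = aᵢ + bᵢ/T.
  T = 328.8 K: ΣzᵢPᵢˢᵃᵗ = 98.39 kPa
  T = 359.8 K: ΣzᵢPᵢˢᵃᵗ = 292.54 kPa
  T = 344.3 K: ΣzᵢPᵢˢᵃᵗ = 173.64 kPa
  T = 352.1 K: ΣzᵢPᵢˢᵃᵗ = 226.99 kPa
  T = 348.2 K: ΣzᵢPᵢˢᵃᵗ = 198.82 kPa
  T = 346.2 K: ΣzᵢPᵢˢᵃᵗ = 185.55 kPa
Interpolating between 344.3 K and 346.2 K gives T ≈ 345.6 K.

T = 345.6 K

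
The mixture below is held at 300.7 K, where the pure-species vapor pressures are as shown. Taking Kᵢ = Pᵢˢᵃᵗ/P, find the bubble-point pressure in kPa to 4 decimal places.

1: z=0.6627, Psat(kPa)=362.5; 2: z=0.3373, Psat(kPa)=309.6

At the bubble point ψ → 0, so ΣzᵢKᵢ = 1 with Kᵢ = Pᵢˢᵃᵗ/P ⇒ P = ΣzᵢPᵢˢᵃᵗ.
P = 0.6627·362.5 + 0.3373·309.6 = 344.6568 kPa

Pbub = 344.6568 kPa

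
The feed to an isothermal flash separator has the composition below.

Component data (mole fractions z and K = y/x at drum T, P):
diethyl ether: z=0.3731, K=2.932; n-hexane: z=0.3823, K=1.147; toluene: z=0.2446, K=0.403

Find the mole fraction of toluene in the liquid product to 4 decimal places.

Let β = V/F and solve Σ zᵢ(Kᵢ−1)/(1+β(Kᵢ−1)) = 0.
g(0) = ΣzᵢKᵢ − 1 = 0.6310 and g(1) = 1 − Σzᵢ/Kᵢ = -0.0675, so a root lies in (0, 1).
Iterate (Newton) starting at β = 0.5:
  β = 0.5000: g = 0.21084, g' = -0.5446 → β = 0.8871
  β = 0.8871: g = 0.00488, g' = -0.5895 → β = 0.8954
Converged at β = 0.8954.
Compositions from xᵢ = zᵢ/(1+β(Kᵢ−1)), yᵢ = Kᵢxᵢ:
  diethyl ether: x = 0.1367, y = 0.4007
  n-hexane: x = 0.3378, y = 0.3875
  toluene: x = 0.5255, y = 0.2118

x_toluene = 0.5255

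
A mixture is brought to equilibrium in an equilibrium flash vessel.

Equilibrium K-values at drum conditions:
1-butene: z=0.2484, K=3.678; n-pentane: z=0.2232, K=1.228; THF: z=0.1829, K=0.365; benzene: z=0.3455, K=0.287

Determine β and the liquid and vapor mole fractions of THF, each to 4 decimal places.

β = 0.2587, x_THF = 0.2189, y_THF = 0.0799

Material balance + equilibrium reduce to Σ zᵢ(Kᵢ−1)/(1+β(Kᵢ−1)) = 0.
g(0) = ΣzᵢKᵢ − 1 = 0.3536 and g(1) = 1 − Σzᵢ/Kᵢ = -0.9542, so a root lies in (0, 1).
Newton–Raphson from β = 0.5:
  β = 0.5000: g = -0.22290, g' = -0.9175 → β = 0.2570
  β = 0.2570: g = 0.00166, g' = -1.0039 → β = 0.2587
Converged at β = 0.2587.
Compositions from xᵢ = zᵢ/(1+β(Kᵢ−1)), yᵢ = Kᵢxᵢ:
  1-butene: x = 0.1467, y = 0.5397
  n-pentane: x = 0.2108, y = 0.2588
  THF: x = 0.2189, y = 0.0799
  benzene: x = 0.4236, y = 0.1216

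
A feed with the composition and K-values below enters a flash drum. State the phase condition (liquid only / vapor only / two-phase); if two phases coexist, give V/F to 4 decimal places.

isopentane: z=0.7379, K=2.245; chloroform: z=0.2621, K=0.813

vapor only

ΣzᵢKᵢ = 1.8697; Σzᵢ/Kᵢ = 0.6511.
Since Σzᵢ/Kᵢ < 1 the mixture is above its dew point — single vapor phase.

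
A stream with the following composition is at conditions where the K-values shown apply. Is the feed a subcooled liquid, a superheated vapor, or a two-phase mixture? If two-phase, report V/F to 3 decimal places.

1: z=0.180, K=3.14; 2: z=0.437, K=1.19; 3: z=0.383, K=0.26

two-phase, V/F = 0.224

ΣzᵢKᵢ = 1.185; Σzᵢ/Kᵢ = 1.898.
Both exceed 1, so a two-phase solution exists.
Iterate (Newton) starting at ψ = 0.5:
  ψ = 0.500: g = -0.1880, g' = -0.734 → ψ = 0.244
  ψ = 0.244: g = -0.0134, g' = -0.683 → ψ = 0.224
Converged at ψ = 0.224.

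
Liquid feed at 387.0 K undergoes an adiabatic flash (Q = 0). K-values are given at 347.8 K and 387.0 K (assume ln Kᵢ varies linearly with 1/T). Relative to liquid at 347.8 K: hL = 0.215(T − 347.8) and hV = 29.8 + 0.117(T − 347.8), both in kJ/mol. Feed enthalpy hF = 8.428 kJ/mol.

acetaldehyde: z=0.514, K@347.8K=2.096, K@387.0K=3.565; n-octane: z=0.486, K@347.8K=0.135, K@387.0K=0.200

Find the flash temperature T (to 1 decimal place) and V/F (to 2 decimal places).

T = 355.0 K, V/F = 0.24

Adiabatic flash: solve Rachford–Rice at each trial T, then check hF = ψ·hV(T) + (1−ψ)·hL(T).
  T = 347.8 K: K = (2.096, 0.135), RR gives ψ = 0.151, H_out = 4.494 kJ/mol
  T = 387.0 K: K = (3.565, 0.200), RR gives ψ = 0.453, H_out = 20.188 kJ/mol
  T = 367.4 K: K = (2.773, 0.166), RR gives ψ = 0.342, H_out = 13.753 kJ/mol
  T = 357.6 K: K = (2.420, 0.150), RR gives ψ = 0.263, H_out = 9.678 kJ/mol
  T = 352.7 K: K = (2.254, 0.142), RR gives ψ = 0.212, H_out = 7.268 kJ/mol
  T = 355.1 K: K = (2.335, 0.146), RR gives ψ = 0.238, H_out = 8.488 kJ/mol
Linear interpolation between T = 352.7 (H_out = 7.268) and T = 355.1 (H_out = 8.488) on hF = 8.428 gives T ≈ 355.0 K, at which ψ = 0.24.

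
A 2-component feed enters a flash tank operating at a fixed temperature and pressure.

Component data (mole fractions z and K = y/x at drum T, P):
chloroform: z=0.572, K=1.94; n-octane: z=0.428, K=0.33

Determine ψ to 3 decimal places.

Rachford–Rice: g(ψ) = Σ zᵢ(Kᵢ−1)/(1+ψ(Kᵢ−1)) = 0.
Feasibility: ΣzᵢKᵢ = 1.251, Σzᵢ/Kᵢ = 1.592 — both > 1, two phases present.
Binary case is linear: z₁(K₁−1)(1+ψ(K₂−1)) + z₂(K₂−1)(1+ψ(K₁−1)) = 0
⇒ ψ = [z₁(K₁−1)+z₂(K₂−1)] / [−(K₁−1)(K₂−1)] = 0.2509/0.6298 = 0.398

ψ = 0.398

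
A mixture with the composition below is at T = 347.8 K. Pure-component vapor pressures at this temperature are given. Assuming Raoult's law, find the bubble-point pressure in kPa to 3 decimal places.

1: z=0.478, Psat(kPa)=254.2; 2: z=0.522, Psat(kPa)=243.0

Pbub = 248.354 kPa

At the bubble point ψ → 0, so ΣzᵢKᵢ = 1 with Kᵢ = Pᵢˢᵃᵗ/P ⇒ P = ΣzᵢPᵢˢᵃᵗ.
P = 0.478·254.2 + 0.522·243.0 = 248.354 kPa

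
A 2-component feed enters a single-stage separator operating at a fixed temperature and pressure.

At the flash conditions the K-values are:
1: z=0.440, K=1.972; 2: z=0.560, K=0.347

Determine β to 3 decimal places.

β = 0.098

Let β = V/F and solve Σ zᵢ(Kᵢ−1)/(1+β(Kᵢ−1)) = 0.
g(0) = ΣzᵢKᵢ − 1 = 0.062 and g(1) = 1 − Σzᵢ/Kᵢ = -0.837, so a root lies in (0, 1).
Iterate (Newton) starting at β = 0.5:
  β = 0.500: g = -0.2551, g' = -0.715 → β = 0.143
  β = 0.143: g = -0.0278, g' = -0.611 → β = 0.097
  β = 0.097: g = 0.0002, g' = -0.619 → β = 0.098
Converged at β = 0.098.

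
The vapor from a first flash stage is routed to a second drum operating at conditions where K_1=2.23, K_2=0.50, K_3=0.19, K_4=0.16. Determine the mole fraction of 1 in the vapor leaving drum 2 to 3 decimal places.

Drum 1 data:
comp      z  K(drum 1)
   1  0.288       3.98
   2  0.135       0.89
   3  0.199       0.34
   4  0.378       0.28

y_1 (drum 2) = 0.833

Drum 1:
Rachford–Rice: g(ψ₁) = Σ zᵢ(Kᵢ−1)/(1+ψ₁(Kᵢ−1)) = 0.
g(0) = ΣzᵢKᵢ − 1 = 0.440 and g(1) = 1 − Σzᵢ/Kᵢ = -1.159, so a root lies in (0, 1).
Newton iteration, ψ₁⁰ = 0.5:
  ψ₁ = 0.500: g = -0.2923, g' = -1.086 → ψ₁ = 0.231
  ψ₁ = 0.231: g = 0.0119, g' = -1.302 → ψ₁ = 0.240
Converged at ψ₁ = 0.240.
Drum-1 compositions:
  1: x = 0.168, y = 0.668
  2: x = 0.139, y = 0.123
  3: x = 0.236, y = 0.080
  4: x = 0.457, y = 0.128
Drum-2 feed = drum-1 vapor: z₂ = (0.6682, 0.1234, 0.0804, 0.1280).
Drum 2:
Material balance + equilibrium reduce to Σ zᵢ(Kᵢ−1)/(1+ψ₂(Kᵢ−1)) = 0.
Feasibility: ΣzᵢKᵢ = 1.588, Σzᵢ/Kᵢ = 1.769 — both > 1, two phases present.
Iterate (Newton) starting at ψ₂ = 0.5:
  ψ₂ = 0.500: g = 0.1319, g' = -0.860 → ψ₂ = 0.653
  ψ₂ = 0.653: g = -0.0125, g' = -1.060 → ψ₂ = 0.642
  ψ₂ = 0.642: g = -0.0001, g' = -1.036 → ψ₂ = 0.641
Converged at ψ₂ = 0.641.
  1: x = 0.374, y = 0.833
  2: x = 0.182, y = 0.091
  3: x = 0.167, y = 0.032
  4: x = 0.277, y = 0.044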